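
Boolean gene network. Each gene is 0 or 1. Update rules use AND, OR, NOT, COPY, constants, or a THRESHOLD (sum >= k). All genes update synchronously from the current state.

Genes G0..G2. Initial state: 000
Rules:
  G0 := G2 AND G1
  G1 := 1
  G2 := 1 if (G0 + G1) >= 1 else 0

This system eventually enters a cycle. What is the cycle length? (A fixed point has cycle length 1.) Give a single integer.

Answer: 1

Derivation:
Step 0: 000
Step 1: G0=G2&G1=0&0=0 G1=1(const) G2=(0+0>=1)=0 -> 010
Step 2: G0=G2&G1=0&1=0 G1=1(const) G2=(0+1>=1)=1 -> 011
Step 3: G0=G2&G1=1&1=1 G1=1(const) G2=(0+1>=1)=1 -> 111
Step 4: G0=G2&G1=1&1=1 G1=1(const) G2=(1+1>=1)=1 -> 111
State from step 4 equals state from step 3 -> cycle length 1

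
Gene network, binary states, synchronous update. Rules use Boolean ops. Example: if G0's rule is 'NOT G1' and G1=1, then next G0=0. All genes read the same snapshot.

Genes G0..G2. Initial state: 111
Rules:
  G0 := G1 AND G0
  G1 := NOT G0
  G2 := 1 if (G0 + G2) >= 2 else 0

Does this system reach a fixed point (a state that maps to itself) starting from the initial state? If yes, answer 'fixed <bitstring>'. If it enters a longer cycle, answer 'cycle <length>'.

Step 0: 111
Step 1: G0=G1&G0=1&1=1 G1=NOT G0=NOT 1=0 G2=(1+1>=2)=1 -> 101
Step 2: G0=G1&G0=0&1=0 G1=NOT G0=NOT 1=0 G2=(1+1>=2)=1 -> 001
Step 3: G0=G1&G0=0&0=0 G1=NOT G0=NOT 0=1 G2=(0+1>=2)=0 -> 010
Step 4: G0=G1&G0=1&0=0 G1=NOT G0=NOT 0=1 G2=(0+0>=2)=0 -> 010
Fixed point reached at step 3: 010

Answer: fixed 010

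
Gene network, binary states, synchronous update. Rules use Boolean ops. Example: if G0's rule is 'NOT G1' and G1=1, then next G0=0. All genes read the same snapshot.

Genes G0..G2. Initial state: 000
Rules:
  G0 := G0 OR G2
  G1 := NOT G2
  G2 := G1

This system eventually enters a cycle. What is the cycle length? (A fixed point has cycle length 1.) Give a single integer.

Answer: 4

Derivation:
Step 0: 000
Step 1: G0=G0|G2=0|0=0 G1=NOT G2=NOT 0=1 G2=G1=0 -> 010
Step 2: G0=G0|G2=0|0=0 G1=NOT G2=NOT 0=1 G2=G1=1 -> 011
Step 3: G0=G0|G2=0|1=1 G1=NOT G2=NOT 1=0 G2=G1=1 -> 101
Step 4: G0=G0|G2=1|1=1 G1=NOT G2=NOT 1=0 G2=G1=0 -> 100
Step 5: G0=G0|G2=1|0=1 G1=NOT G2=NOT 0=1 G2=G1=0 -> 110
Step 6: G0=G0|G2=1|0=1 G1=NOT G2=NOT 0=1 G2=G1=1 -> 111
Step 7: G0=G0|G2=1|1=1 G1=NOT G2=NOT 1=0 G2=G1=1 -> 101
State from step 7 equals state from step 3 -> cycle length 4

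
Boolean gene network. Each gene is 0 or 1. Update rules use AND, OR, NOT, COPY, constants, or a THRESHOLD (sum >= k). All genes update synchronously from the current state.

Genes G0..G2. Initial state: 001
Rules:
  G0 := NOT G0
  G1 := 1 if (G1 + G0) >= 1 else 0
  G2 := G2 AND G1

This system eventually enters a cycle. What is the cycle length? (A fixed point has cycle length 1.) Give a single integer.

Answer: 2

Derivation:
Step 0: 001
Step 1: G0=NOT G0=NOT 0=1 G1=(0+0>=1)=0 G2=G2&G1=1&0=0 -> 100
Step 2: G0=NOT G0=NOT 1=0 G1=(0+1>=1)=1 G2=G2&G1=0&0=0 -> 010
Step 3: G0=NOT G0=NOT 0=1 G1=(1+0>=1)=1 G2=G2&G1=0&1=0 -> 110
Step 4: G0=NOT G0=NOT 1=0 G1=(1+1>=1)=1 G2=G2&G1=0&1=0 -> 010
State from step 4 equals state from step 2 -> cycle length 2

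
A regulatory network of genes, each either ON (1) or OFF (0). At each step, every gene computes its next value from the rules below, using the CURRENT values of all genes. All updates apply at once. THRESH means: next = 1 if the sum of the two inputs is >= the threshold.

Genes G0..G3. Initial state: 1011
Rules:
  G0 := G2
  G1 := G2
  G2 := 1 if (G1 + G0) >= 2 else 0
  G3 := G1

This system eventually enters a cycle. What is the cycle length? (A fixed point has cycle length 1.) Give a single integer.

Answer: 2

Derivation:
Step 0: 1011
Step 1: G0=G2=1 G1=G2=1 G2=(0+1>=2)=0 G3=G1=0 -> 1100
Step 2: G0=G2=0 G1=G2=0 G2=(1+1>=2)=1 G3=G1=1 -> 0011
Step 3: G0=G2=1 G1=G2=1 G2=(0+0>=2)=0 G3=G1=0 -> 1100
State from step 3 equals state from step 1 -> cycle length 2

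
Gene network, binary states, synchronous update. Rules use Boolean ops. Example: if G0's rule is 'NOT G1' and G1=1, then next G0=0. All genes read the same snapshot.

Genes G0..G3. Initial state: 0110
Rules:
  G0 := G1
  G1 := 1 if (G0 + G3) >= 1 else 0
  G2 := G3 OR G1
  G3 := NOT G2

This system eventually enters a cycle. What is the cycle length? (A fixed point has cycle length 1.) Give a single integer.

Step 0: 0110
Step 1: G0=G1=1 G1=(0+0>=1)=0 G2=G3|G1=0|1=1 G3=NOT G2=NOT 1=0 -> 1010
Step 2: G0=G1=0 G1=(1+0>=1)=1 G2=G3|G1=0|0=0 G3=NOT G2=NOT 1=0 -> 0100
Step 3: G0=G1=1 G1=(0+0>=1)=0 G2=G3|G1=0|1=1 G3=NOT G2=NOT 0=1 -> 1011
Step 4: G0=G1=0 G1=(1+1>=1)=1 G2=G3|G1=1|0=1 G3=NOT G2=NOT 1=0 -> 0110
State from step 4 equals state from step 0 -> cycle length 4

Answer: 4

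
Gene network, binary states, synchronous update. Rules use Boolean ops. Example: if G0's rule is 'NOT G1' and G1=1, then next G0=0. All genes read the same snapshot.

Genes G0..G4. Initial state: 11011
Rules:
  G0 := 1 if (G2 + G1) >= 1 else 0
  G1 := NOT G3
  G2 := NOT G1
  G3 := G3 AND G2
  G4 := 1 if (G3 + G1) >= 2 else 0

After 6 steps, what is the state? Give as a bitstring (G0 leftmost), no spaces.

Step 1: G0=(0+1>=1)=1 G1=NOT G3=NOT 1=0 G2=NOT G1=NOT 1=0 G3=G3&G2=1&0=0 G4=(1+1>=2)=1 -> 10001
Step 2: G0=(0+0>=1)=0 G1=NOT G3=NOT 0=1 G2=NOT G1=NOT 0=1 G3=G3&G2=0&0=0 G4=(0+0>=2)=0 -> 01100
Step 3: G0=(1+1>=1)=1 G1=NOT G3=NOT 0=1 G2=NOT G1=NOT 1=0 G3=G3&G2=0&1=0 G4=(0+1>=2)=0 -> 11000
Step 4: G0=(0+1>=1)=1 G1=NOT G3=NOT 0=1 G2=NOT G1=NOT 1=0 G3=G3&G2=0&0=0 G4=(0+1>=2)=0 -> 11000
Step 5: G0=(0+1>=1)=1 G1=NOT G3=NOT 0=1 G2=NOT G1=NOT 1=0 G3=G3&G2=0&0=0 G4=(0+1>=2)=0 -> 11000
Step 6: G0=(0+1>=1)=1 G1=NOT G3=NOT 0=1 G2=NOT G1=NOT 1=0 G3=G3&G2=0&0=0 G4=(0+1>=2)=0 -> 11000

11000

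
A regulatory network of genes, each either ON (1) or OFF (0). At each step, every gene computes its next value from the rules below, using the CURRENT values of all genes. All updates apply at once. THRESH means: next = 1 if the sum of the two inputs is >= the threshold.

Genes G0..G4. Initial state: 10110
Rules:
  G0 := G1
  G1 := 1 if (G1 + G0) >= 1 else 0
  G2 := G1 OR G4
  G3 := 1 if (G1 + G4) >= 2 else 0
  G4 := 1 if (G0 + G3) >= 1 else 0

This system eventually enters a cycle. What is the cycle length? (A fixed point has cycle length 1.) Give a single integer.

Step 0: 10110
Step 1: G0=G1=0 G1=(0+1>=1)=1 G2=G1|G4=0|0=0 G3=(0+0>=2)=0 G4=(1+1>=1)=1 -> 01001
Step 2: G0=G1=1 G1=(1+0>=1)=1 G2=G1|G4=1|1=1 G3=(1+1>=2)=1 G4=(0+0>=1)=0 -> 11110
Step 3: G0=G1=1 G1=(1+1>=1)=1 G2=G1|G4=1|0=1 G3=(1+0>=2)=0 G4=(1+1>=1)=1 -> 11101
Step 4: G0=G1=1 G1=(1+1>=1)=1 G2=G1|G4=1|1=1 G3=(1+1>=2)=1 G4=(1+0>=1)=1 -> 11111
Step 5: G0=G1=1 G1=(1+1>=1)=1 G2=G1|G4=1|1=1 G3=(1+1>=2)=1 G4=(1+1>=1)=1 -> 11111
State from step 5 equals state from step 4 -> cycle length 1

Answer: 1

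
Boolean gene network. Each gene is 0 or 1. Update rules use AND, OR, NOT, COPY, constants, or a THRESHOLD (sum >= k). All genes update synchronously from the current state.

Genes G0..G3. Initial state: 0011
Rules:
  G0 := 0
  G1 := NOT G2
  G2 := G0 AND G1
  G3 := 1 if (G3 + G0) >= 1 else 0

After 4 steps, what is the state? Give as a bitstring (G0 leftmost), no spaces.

Step 1: G0=0(const) G1=NOT G2=NOT 1=0 G2=G0&G1=0&0=0 G3=(1+0>=1)=1 -> 0001
Step 2: G0=0(const) G1=NOT G2=NOT 0=1 G2=G0&G1=0&0=0 G3=(1+0>=1)=1 -> 0101
Step 3: G0=0(const) G1=NOT G2=NOT 0=1 G2=G0&G1=0&1=0 G3=(1+0>=1)=1 -> 0101
Step 4: G0=0(const) G1=NOT G2=NOT 0=1 G2=G0&G1=0&1=0 G3=(1+0>=1)=1 -> 0101

0101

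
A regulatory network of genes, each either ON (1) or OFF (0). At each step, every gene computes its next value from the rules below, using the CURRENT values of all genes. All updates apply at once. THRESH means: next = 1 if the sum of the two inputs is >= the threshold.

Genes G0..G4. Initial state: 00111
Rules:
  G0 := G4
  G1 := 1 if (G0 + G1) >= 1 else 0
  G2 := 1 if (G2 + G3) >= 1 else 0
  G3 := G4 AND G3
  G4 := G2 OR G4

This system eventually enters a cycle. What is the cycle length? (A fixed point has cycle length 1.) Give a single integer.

Answer: 1

Derivation:
Step 0: 00111
Step 1: G0=G4=1 G1=(0+0>=1)=0 G2=(1+1>=1)=1 G3=G4&G3=1&1=1 G4=G2|G4=1|1=1 -> 10111
Step 2: G0=G4=1 G1=(1+0>=1)=1 G2=(1+1>=1)=1 G3=G4&G3=1&1=1 G4=G2|G4=1|1=1 -> 11111
Step 3: G0=G4=1 G1=(1+1>=1)=1 G2=(1+1>=1)=1 G3=G4&G3=1&1=1 G4=G2|G4=1|1=1 -> 11111
State from step 3 equals state from step 2 -> cycle length 1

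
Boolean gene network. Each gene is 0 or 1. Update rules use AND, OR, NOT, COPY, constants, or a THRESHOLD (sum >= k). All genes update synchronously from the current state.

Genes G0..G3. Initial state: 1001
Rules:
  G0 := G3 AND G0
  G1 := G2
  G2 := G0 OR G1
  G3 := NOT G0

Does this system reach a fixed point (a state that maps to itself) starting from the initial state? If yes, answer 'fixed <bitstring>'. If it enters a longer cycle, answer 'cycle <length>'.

Answer: fixed 0111

Derivation:
Step 0: 1001
Step 1: G0=G3&G0=1&1=1 G1=G2=0 G2=G0|G1=1|0=1 G3=NOT G0=NOT 1=0 -> 1010
Step 2: G0=G3&G0=0&1=0 G1=G2=1 G2=G0|G1=1|0=1 G3=NOT G0=NOT 1=0 -> 0110
Step 3: G0=G3&G0=0&0=0 G1=G2=1 G2=G0|G1=0|1=1 G3=NOT G0=NOT 0=1 -> 0111
Step 4: G0=G3&G0=1&0=0 G1=G2=1 G2=G0|G1=0|1=1 G3=NOT G0=NOT 0=1 -> 0111
Fixed point reached at step 3: 0111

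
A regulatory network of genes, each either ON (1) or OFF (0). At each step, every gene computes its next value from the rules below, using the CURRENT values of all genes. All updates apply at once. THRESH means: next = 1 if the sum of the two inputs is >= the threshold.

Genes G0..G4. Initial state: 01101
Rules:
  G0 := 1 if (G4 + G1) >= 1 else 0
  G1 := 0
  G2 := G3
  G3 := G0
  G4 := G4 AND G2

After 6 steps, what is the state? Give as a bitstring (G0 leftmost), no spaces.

Step 1: G0=(1+1>=1)=1 G1=0(const) G2=G3=0 G3=G0=0 G4=G4&G2=1&1=1 -> 10001
Step 2: G0=(1+0>=1)=1 G1=0(const) G2=G3=0 G3=G0=1 G4=G4&G2=1&0=0 -> 10010
Step 3: G0=(0+0>=1)=0 G1=0(const) G2=G3=1 G3=G0=1 G4=G4&G2=0&0=0 -> 00110
Step 4: G0=(0+0>=1)=0 G1=0(const) G2=G3=1 G3=G0=0 G4=G4&G2=0&1=0 -> 00100
Step 5: G0=(0+0>=1)=0 G1=0(const) G2=G3=0 G3=G0=0 G4=G4&G2=0&1=0 -> 00000
Step 6: G0=(0+0>=1)=0 G1=0(const) G2=G3=0 G3=G0=0 G4=G4&G2=0&0=0 -> 00000

00000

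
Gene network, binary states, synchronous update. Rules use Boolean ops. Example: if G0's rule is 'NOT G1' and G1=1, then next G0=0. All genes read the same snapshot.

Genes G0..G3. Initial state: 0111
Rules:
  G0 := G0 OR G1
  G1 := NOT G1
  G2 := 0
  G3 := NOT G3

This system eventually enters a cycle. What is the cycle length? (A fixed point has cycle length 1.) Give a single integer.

Step 0: 0111
Step 1: G0=G0|G1=0|1=1 G1=NOT G1=NOT 1=0 G2=0(const) G3=NOT G3=NOT 1=0 -> 1000
Step 2: G0=G0|G1=1|0=1 G1=NOT G1=NOT 0=1 G2=0(const) G3=NOT G3=NOT 0=1 -> 1101
Step 3: G0=G0|G1=1|1=1 G1=NOT G1=NOT 1=0 G2=0(const) G3=NOT G3=NOT 1=0 -> 1000
State from step 3 equals state from step 1 -> cycle length 2

Answer: 2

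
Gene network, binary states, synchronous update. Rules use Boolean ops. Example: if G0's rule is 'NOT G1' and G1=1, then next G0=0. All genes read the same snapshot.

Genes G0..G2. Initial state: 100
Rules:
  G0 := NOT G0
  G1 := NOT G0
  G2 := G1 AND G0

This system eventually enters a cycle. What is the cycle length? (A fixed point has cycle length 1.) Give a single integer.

Answer: 2

Derivation:
Step 0: 100
Step 1: G0=NOT G0=NOT 1=0 G1=NOT G0=NOT 1=0 G2=G1&G0=0&1=0 -> 000
Step 2: G0=NOT G0=NOT 0=1 G1=NOT G0=NOT 0=1 G2=G1&G0=0&0=0 -> 110
Step 3: G0=NOT G0=NOT 1=0 G1=NOT G0=NOT 1=0 G2=G1&G0=1&1=1 -> 001
Step 4: G0=NOT G0=NOT 0=1 G1=NOT G0=NOT 0=1 G2=G1&G0=0&0=0 -> 110
State from step 4 equals state from step 2 -> cycle length 2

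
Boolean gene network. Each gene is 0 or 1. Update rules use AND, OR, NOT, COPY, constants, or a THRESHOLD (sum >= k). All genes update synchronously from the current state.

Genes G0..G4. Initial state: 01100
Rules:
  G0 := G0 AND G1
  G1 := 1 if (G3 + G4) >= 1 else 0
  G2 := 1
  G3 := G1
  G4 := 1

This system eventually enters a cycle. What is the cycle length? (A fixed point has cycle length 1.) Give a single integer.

Answer: 1

Derivation:
Step 0: 01100
Step 1: G0=G0&G1=0&1=0 G1=(0+0>=1)=0 G2=1(const) G3=G1=1 G4=1(const) -> 00111
Step 2: G0=G0&G1=0&0=0 G1=(1+1>=1)=1 G2=1(const) G3=G1=0 G4=1(const) -> 01101
Step 3: G0=G0&G1=0&1=0 G1=(0+1>=1)=1 G2=1(const) G3=G1=1 G4=1(const) -> 01111
Step 4: G0=G0&G1=0&1=0 G1=(1+1>=1)=1 G2=1(const) G3=G1=1 G4=1(const) -> 01111
State from step 4 equals state from step 3 -> cycle length 1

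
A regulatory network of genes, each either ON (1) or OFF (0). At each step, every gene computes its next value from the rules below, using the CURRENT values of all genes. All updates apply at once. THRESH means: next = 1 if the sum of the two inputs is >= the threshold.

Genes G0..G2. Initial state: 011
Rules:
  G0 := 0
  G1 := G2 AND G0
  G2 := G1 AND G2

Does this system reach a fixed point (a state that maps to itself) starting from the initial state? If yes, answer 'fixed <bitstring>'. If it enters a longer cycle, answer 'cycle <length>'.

Step 0: 011
Step 1: G0=0(const) G1=G2&G0=1&0=0 G2=G1&G2=1&1=1 -> 001
Step 2: G0=0(const) G1=G2&G0=1&0=0 G2=G1&G2=0&1=0 -> 000
Step 3: G0=0(const) G1=G2&G0=0&0=0 G2=G1&G2=0&0=0 -> 000
Fixed point reached at step 2: 000

Answer: fixed 000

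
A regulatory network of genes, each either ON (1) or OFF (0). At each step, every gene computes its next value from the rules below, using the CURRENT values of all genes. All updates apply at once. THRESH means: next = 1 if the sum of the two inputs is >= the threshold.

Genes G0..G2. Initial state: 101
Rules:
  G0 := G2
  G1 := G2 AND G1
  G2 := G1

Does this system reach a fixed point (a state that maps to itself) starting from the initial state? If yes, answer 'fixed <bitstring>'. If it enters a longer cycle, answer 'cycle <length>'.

Answer: fixed 000

Derivation:
Step 0: 101
Step 1: G0=G2=1 G1=G2&G1=1&0=0 G2=G1=0 -> 100
Step 2: G0=G2=0 G1=G2&G1=0&0=0 G2=G1=0 -> 000
Step 3: G0=G2=0 G1=G2&G1=0&0=0 G2=G1=0 -> 000
Fixed point reached at step 2: 000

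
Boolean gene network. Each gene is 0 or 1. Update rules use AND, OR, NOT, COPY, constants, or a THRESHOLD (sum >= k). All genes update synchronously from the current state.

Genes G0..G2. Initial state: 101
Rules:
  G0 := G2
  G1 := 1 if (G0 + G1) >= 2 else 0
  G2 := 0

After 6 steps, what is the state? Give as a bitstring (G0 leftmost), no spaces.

Step 1: G0=G2=1 G1=(1+0>=2)=0 G2=0(const) -> 100
Step 2: G0=G2=0 G1=(1+0>=2)=0 G2=0(const) -> 000
Step 3: G0=G2=0 G1=(0+0>=2)=0 G2=0(const) -> 000
Step 4: G0=G2=0 G1=(0+0>=2)=0 G2=0(const) -> 000
Step 5: G0=G2=0 G1=(0+0>=2)=0 G2=0(const) -> 000
Step 6: G0=G2=0 G1=(0+0>=2)=0 G2=0(const) -> 000

000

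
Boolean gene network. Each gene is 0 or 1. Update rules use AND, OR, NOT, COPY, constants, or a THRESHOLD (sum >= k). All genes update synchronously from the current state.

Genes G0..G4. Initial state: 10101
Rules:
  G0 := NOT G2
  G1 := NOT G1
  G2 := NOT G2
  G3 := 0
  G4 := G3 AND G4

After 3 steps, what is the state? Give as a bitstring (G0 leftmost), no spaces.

Step 1: G0=NOT G2=NOT 1=0 G1=NOT G1=NOT 0=1 G2=NOT G2=NOT 1=0 G3=0(const) G4=G3&G4=0&1=0 -> 01000
Step 2: G0=NOT G2=NOT 0=1 G1=NOT G1=NOT 1=0 G2=NOT G2=NOT 0=1 G3=0(const) G4=G3&G4=0&0=0 -> 10100
Step 3: G0=NOT G2=NOT 1=0 G1=NOT G1=NOT 0=1 G2=NOT G2=NOT 1=0 G3=0(const) G4=G3&G4=0&0=0 -> 01000

01000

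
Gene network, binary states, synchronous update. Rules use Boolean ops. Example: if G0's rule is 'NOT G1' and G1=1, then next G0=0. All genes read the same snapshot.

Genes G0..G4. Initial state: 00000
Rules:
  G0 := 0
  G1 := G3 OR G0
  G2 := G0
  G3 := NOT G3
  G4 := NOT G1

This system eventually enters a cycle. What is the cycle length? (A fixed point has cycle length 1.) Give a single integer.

Answer: 2

Derivation:
Step 0: 00000
Step 1: G0=0(const) G1=G3|G0=0|0=0 G2=G0=0 G3=NOT G3=NOT 0=1 G4=NOT G1=NOT 0=1 -> 00011
Step 2: G0=0(const) G1=G3|G0=1|0=1 G2=G0=0 G3=NOT G3=NOT 1=0 G4=NOT G1=NOT 0=1 -> 01001
Step 3: G0=0(const) G1=G3|G0=0|0=0 G2=G0=0 G3=NOT G3=NOT 0=1 G4=NOT G1=NOT 1=0 -> 00010
Step 4: G0=0(const) G1=G3|G0=1|0=1 G2=G0=0 G3=NOT G3=NOT 1=0 G4=NOT G1=NOT 0=1 -> 01001
State from step 4 equals state from step 2 -> cycle length 2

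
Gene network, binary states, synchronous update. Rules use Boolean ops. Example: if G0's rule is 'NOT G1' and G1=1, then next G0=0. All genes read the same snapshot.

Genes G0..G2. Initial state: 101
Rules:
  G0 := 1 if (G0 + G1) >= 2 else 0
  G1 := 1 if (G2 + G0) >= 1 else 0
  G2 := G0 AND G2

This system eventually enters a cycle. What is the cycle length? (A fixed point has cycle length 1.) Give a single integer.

Answer: 1

Derivation:
Step 0: 101
Step 1: G0=(1+0>=2)=0 G1=(1+1>=1)=1 G2=G0&G2=1&1=1 -> 011
Step 2: G0=(0+1>=2)=0 G1=(1+0>=1)=1 G2=G0&G2=0&1=0 -> 010
Step 3: G0=(0+1>=2)=0 G1=(0+0>=1)=0 G2=G0&G2=0&0=0 -> 000
Step 4: G0=(0+0>=2)=0 G1=(0+0>=1)=0 G2=G0&G2=0&0=0 -> 000
State from step 4 equals state from step 3 -> cycle length 1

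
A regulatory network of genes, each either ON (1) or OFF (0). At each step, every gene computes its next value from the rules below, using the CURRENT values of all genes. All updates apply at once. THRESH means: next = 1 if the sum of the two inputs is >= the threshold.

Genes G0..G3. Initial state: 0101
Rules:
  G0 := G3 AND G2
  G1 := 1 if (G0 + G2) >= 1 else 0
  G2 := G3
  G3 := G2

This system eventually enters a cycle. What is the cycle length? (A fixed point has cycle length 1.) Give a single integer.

Step 0: 0101
Step 1: G0=G3&G2=1&0=0 G1=(0+0>=1)=0 G2=G3=1 G3=G2=0 -> 0010
Step 2: G0=G3&G2=0&1=0 G1=(0+1>=1)=1 G2=G3=0 G3=G2=1 -> 0101
State from step 2 equals state from step 0 -> cycle length 2

Answer: 2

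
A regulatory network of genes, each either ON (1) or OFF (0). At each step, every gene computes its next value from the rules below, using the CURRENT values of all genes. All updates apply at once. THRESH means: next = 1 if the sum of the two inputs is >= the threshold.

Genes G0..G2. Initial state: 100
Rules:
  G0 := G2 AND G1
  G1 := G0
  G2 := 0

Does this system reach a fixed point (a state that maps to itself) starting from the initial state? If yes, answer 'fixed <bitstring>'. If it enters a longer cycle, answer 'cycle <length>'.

Answer: fixed 000

Derivation:
Step 0: 100
Step 1: G0=G2&G1=0&0=0 G1=G0=1 G2=0(const) -> 010
Step 2: G0=G2&G1=0&1=0 G1=G0=0 G2=0(const) -> 000
Step 3: G0=G2&G1=0&0=0 G1=G0=0 G2=0(const) -> 000
Fixed point reached at step 2: 000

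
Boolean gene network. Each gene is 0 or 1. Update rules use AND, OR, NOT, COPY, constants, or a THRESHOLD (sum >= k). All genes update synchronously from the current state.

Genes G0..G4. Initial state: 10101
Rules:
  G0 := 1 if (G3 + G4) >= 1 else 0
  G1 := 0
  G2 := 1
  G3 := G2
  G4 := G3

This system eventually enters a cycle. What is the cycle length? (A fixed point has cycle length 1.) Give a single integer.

Answer: 1

Derivation:
Step 0: 10101
Step 1: G0=(0+1>=1)=1 G1=0(const) G2=1(const) G3=G2=1 G4=G3=0 -> 10110
Step 2: G0=(1+0>=1)=1 G1=0(const) G2=1(const) G3=G2=1 G4=G3=1 -> 10111
Step 3: G0=(1+1>=1)=1 G1=0(const) G2=1(const) G3=G2=1 G4=G3=1 -> 10111
State from step 3 equals state from step 2 -> cycle length 1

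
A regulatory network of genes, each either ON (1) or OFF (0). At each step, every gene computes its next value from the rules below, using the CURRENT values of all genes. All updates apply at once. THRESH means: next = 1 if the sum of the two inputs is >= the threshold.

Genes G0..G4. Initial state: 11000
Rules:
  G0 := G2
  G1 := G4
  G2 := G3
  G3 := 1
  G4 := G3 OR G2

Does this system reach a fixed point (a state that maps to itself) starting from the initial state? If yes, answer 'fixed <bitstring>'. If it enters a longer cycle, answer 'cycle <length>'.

Step 0: 11000
Step 1: G0=G2=0 G1=G4=0 G2=G3=0 G3=1(const) G4=G3|G2=0|0=0 -> 00010
Step 2: G0=G2=0 G1=G4=0 G2=G3=1 G3=1(const) G4=G3|G2=1|0=1 -> 00111
Step 3: G0=G2=1 G1=G4=1 G2=G3=1 G3=1(const) G4=G3|G2=1|1=1 -> 11111
Step 4: G0=G2=1 G1=G4=1 G2=G3=1 G3=1(const) G4=G3|G2=1|1=1 -> 11111
Fixed point reached at step 3: 11111

Answer: fixed 11111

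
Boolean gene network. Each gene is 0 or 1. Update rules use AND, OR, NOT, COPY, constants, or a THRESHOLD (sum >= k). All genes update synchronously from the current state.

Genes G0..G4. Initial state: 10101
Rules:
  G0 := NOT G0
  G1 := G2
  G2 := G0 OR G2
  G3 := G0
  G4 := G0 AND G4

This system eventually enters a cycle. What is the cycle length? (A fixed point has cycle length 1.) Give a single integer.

Answer: 2

Derivation:
Step 0: 10101
Step 1: G0=NOT G0=NOT 1=0 G1=G2=1 G2=G0|G2=1|1=1 G3=G0=1 G4=G0&G4=1&1=1 -> 01111
Step 2: G0=NOT G0=NOT 0=1 G1=G2=1 G2=G0|G2=0|1=1 G3=G0=0 G4=G0&G4=0&1=0 -> 11100
Step 3: G0=NOT G0=NOT 1=0 G1=G2=1 G2=G0|G2=1|1=1 G3=G0=1 G4=G0&G4=1&0=0 -> 01110
Step 4: G0=NOT G0=NOT 0=1 G1=G2=1 G2=G0|G2=0|1=1 G3=G0=0 G4=G0&G4=0&0=0 -> 11100
State from step 4 equals state from step 2 -> cycle length 2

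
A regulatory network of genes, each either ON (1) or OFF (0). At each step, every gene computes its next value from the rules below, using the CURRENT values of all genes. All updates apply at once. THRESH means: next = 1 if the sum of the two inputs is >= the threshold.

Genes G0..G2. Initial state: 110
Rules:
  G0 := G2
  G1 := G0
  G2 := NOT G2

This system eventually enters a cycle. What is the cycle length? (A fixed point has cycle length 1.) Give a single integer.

Answer: 2

Derivation:
Step 0: 110
Step 1: G0=G2=0 G1=G0=1 G2=NOT G2=NOT 0=1 -> 011
Step 2: G0=G2=1 G1=G0=0 G2=NOT G2=NOT 1=0 -> 100
Step 3: G0=G2=0 G1=G0=1 G2=NOT G2=NOT 0=1 -> 011
State from step 3 equals state from step 1 -> cycle length 2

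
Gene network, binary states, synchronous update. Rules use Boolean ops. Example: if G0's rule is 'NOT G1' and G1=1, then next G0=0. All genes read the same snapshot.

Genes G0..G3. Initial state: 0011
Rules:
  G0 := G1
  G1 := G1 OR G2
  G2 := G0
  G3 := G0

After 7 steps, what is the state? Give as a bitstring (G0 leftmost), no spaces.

Step 1: G0=G1=0 G1=G1|G2=0|1=1 G2=G0=0 G3=G0=0 -> 0100
Step 2: G0=G1=1 G1=G1|G2=1|0=1 G2=G0=0 G3=G0=0 -> 1100
Step 3: G0=G1=1 G1=G1|G2=1|0=1 G2=G0=1 G3=G0=1 -> 1111
Step 4: G0=G1=1 G1=G1|G2=1|1=1 G2=G0=1 G3=G0=1 -> 1111
Step 5: G0=G1=1 G1=G1|G2=1|1=1 G2=G0=1 G3=G0=1 -> 1111
Step 6: G0=G1=1 G1=G1|G2=1|1=1 G2=G0=1 G3=G0=1 -> 1111
Step 7: G0=G1=1 G1=G1|G2=1|1=1 G2=G0=1 G3=G0=1 -> 1111

1111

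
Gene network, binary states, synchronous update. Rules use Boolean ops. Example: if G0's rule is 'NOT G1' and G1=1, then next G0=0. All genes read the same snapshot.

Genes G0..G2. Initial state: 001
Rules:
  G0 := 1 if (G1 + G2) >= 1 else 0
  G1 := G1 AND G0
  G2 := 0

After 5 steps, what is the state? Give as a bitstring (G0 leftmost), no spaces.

Step 1: G0=(0+1>=1)=1 G1=G1&G0=0&0=0 G2=0(const) -> 100
Step 2: G0=(0+0>=1)=0 G1=G1&G0=0&1=0 G2=0(const) -> 000
Step 3: G0=(0+0>=1)=0 G1=G1&G0=0&0=0 G2=0(const) -> 000
Step 4: G0=(0+0>=1)=0 G1=G1&G0=0&0=0 G2=0(const) -> 000
Step 5: G0=(0+0>=1)=0 G1=G1&G0=0&0=0 G2=0(const) -> 000

000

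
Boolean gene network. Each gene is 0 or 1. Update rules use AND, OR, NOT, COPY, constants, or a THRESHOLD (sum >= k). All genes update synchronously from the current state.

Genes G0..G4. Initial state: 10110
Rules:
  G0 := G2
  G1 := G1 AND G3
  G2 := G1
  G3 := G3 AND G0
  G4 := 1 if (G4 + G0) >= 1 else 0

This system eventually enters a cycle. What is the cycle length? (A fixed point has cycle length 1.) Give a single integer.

Answer: 1

Derivation:
Step 0: 10110
Step 1: G0=G2=1 G1=G1&G3=0&1=0 G2=G1=0 G3=G3&G0=1&1=1 G4=(0+1>=1)=1 -> 10011
Step 2: G0=G2=0 G1=G1&G3=0&1=0 G2=G1=0 G3=G3&G0=1&1=1 G4=(1+1>=1)=1 -> 00011
Step 3: G0=G2=0 G1=G1&G3=0&1=0 G2=G1=0 G3=G3&G0=1&0=0 G4=(1+0>=1)=1 -> 00001
Step 4: G0=G2=0 G1=G1&G3=0&0=0 G2=G1=0 G3=G3&G0=0&0=0 G4=(1+0>=1)=1 -> 00001
State from step 4 equals state from step 3 -> cycle length 1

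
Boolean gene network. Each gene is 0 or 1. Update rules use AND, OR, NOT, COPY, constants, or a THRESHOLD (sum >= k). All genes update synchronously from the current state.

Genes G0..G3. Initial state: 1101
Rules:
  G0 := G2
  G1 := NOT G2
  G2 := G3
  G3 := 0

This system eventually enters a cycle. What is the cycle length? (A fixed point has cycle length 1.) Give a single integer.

Answer: 1

Derivation:
Step 0: 1101
Step 1: G0=G2=0 G1=NOT G2=NOT 0=1 G2=G3=1 G3=0(const) -> 0110
Step 2: G0=G2=1 G1=NOT G2=NOT 1=0 G2=G3=0 G3=0(const) -> 1000
Step 3: G0=G2=0 G1=NOT G2=NOT 0=1 G2=G3=0 G3=0(const) -> 0100
Step 4: G0=G2=0 G1=NOT G2=NOT 0=1 G2=G3=0 G3=0(const) -> 0100
State from step 4 equals state from step 3 -> cycle length 1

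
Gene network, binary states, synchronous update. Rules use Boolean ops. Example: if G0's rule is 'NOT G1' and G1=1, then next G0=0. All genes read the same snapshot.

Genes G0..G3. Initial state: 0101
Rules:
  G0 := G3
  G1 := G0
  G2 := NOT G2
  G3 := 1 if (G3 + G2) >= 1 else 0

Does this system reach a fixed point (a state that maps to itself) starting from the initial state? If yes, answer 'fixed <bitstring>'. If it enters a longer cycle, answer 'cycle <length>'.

Answer: cycle 2

Derivation:
Step 0: 0101
Step 1: G0=G3=1 G1=G0=0 G2=NOT G2=NOT 0=1 G3=(1+0>=1)=1 -> 1011
Step 2: G0=G3=1 G1=G0=1 G2=NOT G2=NOT 1=0 G3=(1+1>=1)=1 -> 1101
Step 3: G0=G3=1 G1=G0=1 G2=NOT G2=NOT 0=1 G3=(1+0>=1)=1 -> 1111
Step 4: G0=G3=1 G1=G0=1 G2=NOT G2=NOT 1=0 G3=(1+1>=1)=1 -> 1101
Cycle of length 2 starting at step 2 -> no fixed point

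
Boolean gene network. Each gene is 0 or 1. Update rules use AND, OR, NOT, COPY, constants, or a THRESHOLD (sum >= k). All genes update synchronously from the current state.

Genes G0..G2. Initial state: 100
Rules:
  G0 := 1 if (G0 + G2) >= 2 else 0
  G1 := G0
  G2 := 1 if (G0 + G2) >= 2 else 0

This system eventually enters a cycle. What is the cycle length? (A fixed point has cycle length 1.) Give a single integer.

Answer: 1

Derivation:
Step 0: 100
Step 1: G0=(1+0>=2)=0 G1=G0=1 G2=(1+0>=2)=0 -> 010
Step 2: G0=(0+0>=2)=0 G1=G0=0 G2=(0+0>=2)=0 -> 000
Step 3: G0=(0+0>=2)=0 G1=G0=0 G2=(0+0>=2)=0 -> 000
State from step 3 equals state from step 2 -> cycle length 1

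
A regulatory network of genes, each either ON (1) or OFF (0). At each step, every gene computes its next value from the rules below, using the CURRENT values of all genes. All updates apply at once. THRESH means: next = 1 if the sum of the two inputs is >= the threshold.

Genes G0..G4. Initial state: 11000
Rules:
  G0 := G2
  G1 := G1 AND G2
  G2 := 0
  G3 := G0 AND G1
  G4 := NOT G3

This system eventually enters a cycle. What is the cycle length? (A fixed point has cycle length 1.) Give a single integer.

Answer: 1

Derivation:
Step 0: 11000
Step 1: G0=G2=0 G1=G1&G2=1&0=0 G2=0(const) G3=G0&G1=1&1=1 G4=NOT G3=NOT 0=1 -> 00011
Step 2: G0=G2=0 G1=G1&G2=0&0=0 G2=0(const) G3=G0&G1=0&0=0 G4=NOT G3=NOT 1=0 -> 00000
Step 3: G0=G2=0 G1=G1&G2=0&0=0 G2=0(const) G3=G0&G1=0&0=0 G4=NOT G3=NOT 0=1 -> 00001
Step 4: G0=G2=0 G1=G1&G2=0&0=0 G2=0(const) G3=G0&G1=0&0=0 G4=NOT G3=NOT 0=1 -> 00001
State from step 4 equals state from step 3 -> cycle length 1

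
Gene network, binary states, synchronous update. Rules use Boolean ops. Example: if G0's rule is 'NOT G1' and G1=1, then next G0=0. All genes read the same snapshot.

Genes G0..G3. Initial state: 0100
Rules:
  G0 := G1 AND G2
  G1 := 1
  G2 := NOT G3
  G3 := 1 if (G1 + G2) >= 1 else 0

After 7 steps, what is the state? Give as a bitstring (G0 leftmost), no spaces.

Step 1: G0=G1&G2=1&0=0 G1=1(const) G2=NOT G3=NOT 0=1 G3=(1+0>=1)=1 -> 0111
Step 2: G0=G1&G2=1&1=1 G1=1(const) G2=NOT G3=NOT 1=0 G3=(1+1>=1)=1 -> 1101
Step 3: G0=G1&G2=1&0=0 G1=1(const) G2=NOT G3=NOT 1=0 G3=(1+0>=1)=1 -> 0101
Step 4: G0=G1&G2=1&0=0 G1=1(const) G2=NOT G3=NOT 1=0 G3=(1+0>=1)=1 -> 0101
Step 5: G0=G1&G2=1&0=0 G1=1(const) G2=NOT G3=NOT 1=0 G3=(1+0>=1)=1 -> 0101
Step 6: G0=G1&G2=1&0=0 G1=1(const) G2=NOT G3=NOT 1=0 G3=(1+0>=1)=1 -> 0101
Step 7: G0=G1&G2=1&0=0 G1=1(const) G2=NOT G3=NOT 1=0 G3=(1+0>=1)=1 -> 0101

0101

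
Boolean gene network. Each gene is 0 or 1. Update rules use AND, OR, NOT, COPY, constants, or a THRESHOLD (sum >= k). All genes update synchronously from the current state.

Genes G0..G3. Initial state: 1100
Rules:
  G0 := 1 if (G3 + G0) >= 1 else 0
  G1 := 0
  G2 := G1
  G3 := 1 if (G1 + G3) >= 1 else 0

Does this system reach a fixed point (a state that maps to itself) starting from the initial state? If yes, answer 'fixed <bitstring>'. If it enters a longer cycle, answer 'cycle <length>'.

Answer: fixed 1001

Derivation:
Step 0: 1100
Step 1: G0=(0+1>=1)=1 G1=0(const) G2=G1=1 G3=(1+0>=1)=1 -> 1011
Step 2: G0=(1+1>=1)=1 G1=0(const) G2=G1=0 G3=(0+1>=1)=1 -> 1001
Step 3: G0=(1+1>=1)=1 G1=0(const) G2=G1=0 G3=(0+1>=1)=1 -> 1001
Fixed point reached at step 2: 1001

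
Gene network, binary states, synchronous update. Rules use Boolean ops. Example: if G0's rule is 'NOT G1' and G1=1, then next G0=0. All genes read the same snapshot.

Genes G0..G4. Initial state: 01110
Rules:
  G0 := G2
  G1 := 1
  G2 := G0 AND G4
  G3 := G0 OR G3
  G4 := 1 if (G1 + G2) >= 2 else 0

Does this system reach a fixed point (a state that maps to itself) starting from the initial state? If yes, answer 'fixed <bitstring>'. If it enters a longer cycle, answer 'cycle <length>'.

Step 0: 01110
Step 1: G0=G2=1 G1=1(const) G2=G0&G4=0&0=0 G3=G0|G3=0|1=1 G4=(1+1>=2)=1 -> 11011
Step 2: G0=G2=0 G1=1(const) G2=G0&G4=1&1=1 G3=G0|G3=1|1=1 G4=(1+0>=2)=0 -> 01110
Cycle of length 2 starting at step 0 -> no fixed point

Answer: cycle 2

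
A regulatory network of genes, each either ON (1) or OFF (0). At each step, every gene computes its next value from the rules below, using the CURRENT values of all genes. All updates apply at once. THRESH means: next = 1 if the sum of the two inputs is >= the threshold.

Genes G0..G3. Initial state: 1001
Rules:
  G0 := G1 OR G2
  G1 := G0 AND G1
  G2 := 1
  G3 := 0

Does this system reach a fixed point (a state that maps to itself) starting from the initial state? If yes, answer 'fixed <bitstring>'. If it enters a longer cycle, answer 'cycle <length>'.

Answer: fixed 1010

Derivation:
Step 0: 1001
Step 1: G0=G1|G2=0|0=0 G1=G0&G1=1&0=0 G2=1(const) G3=0(const) -> 0010
Step 2: G0=G1|G2=0|1=1 G1=G0&G1=0&0=0 G2=1(const) G3=0(const) -> 1010
Step 3: G0=G1|G2=0|1=1 G1=G0&G1=1&0=0 G2=1(const) G3=0(const) -> 1010
Fixed point reached at step 2: 1010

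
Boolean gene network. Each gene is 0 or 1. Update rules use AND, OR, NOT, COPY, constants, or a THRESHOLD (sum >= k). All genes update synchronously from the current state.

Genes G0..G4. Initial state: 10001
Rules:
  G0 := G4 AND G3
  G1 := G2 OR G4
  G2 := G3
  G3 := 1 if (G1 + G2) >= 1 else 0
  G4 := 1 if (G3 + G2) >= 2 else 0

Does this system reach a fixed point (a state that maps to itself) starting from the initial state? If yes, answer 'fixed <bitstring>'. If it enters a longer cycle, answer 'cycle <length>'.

Step 0: 10001
Step 1: G0=G4&G3=1&0=0 G1=G2|G4=0|1=1 G2=G3=0 G3=(0+0>=1)=0 G4=(0+0>=2)=0 -> 01000
Step 2: G0=G4&G3=0&0=0 G1=G2|G4=0|0=0 G2=G3=0 G3=(1+0>=1)=1 G4=(0+0>=2)=0 -> 00010
Step 3: G0=G4&G3=0&1=0 G1=G2|G4=0|0=0 G2=G3=1 G3=(0+0>=1)=0 G4=(1+0>=2)=0 -> 00100
Step 4: G0=G4&G3=0&0=0 G1=G2|G4=1|0=1 G2=G3=0 G3=(0+1>=1)=1 G4=(0+1>=2)=0 -> 01010
Step 5: G0=G4&G3=0&1=0 G1=G2|G4=0|0=0 G2=G3=1 G3=(1+0>=1)=1 G4=(1+0>=2)=0 -> 00110
Step 6: G0=G4&G3=0&1=0 G1=G2|G4=1|0=1 G2=G3=1 G3=(0+1>=1)=1 G4=(1+1>=2)=1 -> 01111
Step 7: G0=G4&G3=1&1=1 G1=G2|G4=1|1=1 G2=G3=1 G3=(1+1>=1)=1 G4=(1+1>=2)=1 -> 11111
Step 8: G0=G4&G3=1&1=1 G1=G2|G4=1|1=1 G2=G3=1 G3=(1+1>=1)=1 G4=(1+1>=2)=1 -> 11111
Fixed point reached at step 7: 11111

Answer: fixed 11111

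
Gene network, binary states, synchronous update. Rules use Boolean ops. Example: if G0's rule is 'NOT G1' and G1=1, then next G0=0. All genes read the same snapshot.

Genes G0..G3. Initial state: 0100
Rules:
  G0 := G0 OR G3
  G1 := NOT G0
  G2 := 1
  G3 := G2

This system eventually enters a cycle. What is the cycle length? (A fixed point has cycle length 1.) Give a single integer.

Step 0: 0100
Step 1: G0=G0|G3=0|0=0 G1=NOT G0=NOT 0=1 G2=1(const) G3=G2=0 -> 0110
Step 2: G0=G0|G3=0|0=0 G1=NOT G0=NOT 0=1 G2=1(const) G3=G2=1 -> 0111
Step 3: G0=G0|G3=0|1=1 G1=NOT G0=NOT 0=1 G2=1(const) G3=G2=1 -> 1111
Step 4: G0=G0|G3=1|1=1 G1=NOT G0=NOT 1=0 G2=1(const) G3=G2=1 -> 1011
Step 5: G0=G0|G3=1|1=1 G1=NOT G0=NOT 1=0 G2=1(const) G3=G2=1 -> 1011
State from step 5 equals state from step 4 -> cycle length 1

Answer: 1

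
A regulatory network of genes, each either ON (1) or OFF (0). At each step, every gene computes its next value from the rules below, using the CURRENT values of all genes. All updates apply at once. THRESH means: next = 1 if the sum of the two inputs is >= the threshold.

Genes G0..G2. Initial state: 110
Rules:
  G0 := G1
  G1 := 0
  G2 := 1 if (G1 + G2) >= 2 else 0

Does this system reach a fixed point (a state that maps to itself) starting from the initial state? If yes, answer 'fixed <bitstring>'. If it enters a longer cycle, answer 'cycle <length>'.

Step 0: 110
Step 1: G0=G1=1 G1=0(const) G2=(1+0>=2)=0 -> 100
Step 2: G0=G1=0 G1=0(const) G2=(0+0>=2)=0 -> 000
Step 3: G0=G1=0 G1=0(const) G2=(0+0>=2)=0 -> 000
Fixed point reached at step 2: 000

Answer: fixed 000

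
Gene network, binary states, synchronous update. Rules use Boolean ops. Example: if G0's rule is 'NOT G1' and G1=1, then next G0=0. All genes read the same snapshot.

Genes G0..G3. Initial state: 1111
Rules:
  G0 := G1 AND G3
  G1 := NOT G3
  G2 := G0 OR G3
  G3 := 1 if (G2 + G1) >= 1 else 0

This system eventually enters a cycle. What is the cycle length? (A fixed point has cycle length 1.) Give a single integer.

Step 0: 1111
Step 1: G0=G1&G3=1&1=1 G1=NOT G3=NOT 1=0 G2=G0|G3=1|1=1 G3=(1+1>=1)=1 -> 1011
Step 2: G0=G1&G3=0&1=0 G1=NOT G3=NOT 1=0 G2=G0|G3=1|1=1 G3=(1+0>=1)=1 -> 0011
Step 3: G0=G1&G3=0&1=0 G1=NOT G3=NOT 1=0 G2=G0|G3=0|1=1 G3=(1+0>=1)=1 -> 0011
State from step 3 equals state from step 2 -> cycle length 1

Answer: 1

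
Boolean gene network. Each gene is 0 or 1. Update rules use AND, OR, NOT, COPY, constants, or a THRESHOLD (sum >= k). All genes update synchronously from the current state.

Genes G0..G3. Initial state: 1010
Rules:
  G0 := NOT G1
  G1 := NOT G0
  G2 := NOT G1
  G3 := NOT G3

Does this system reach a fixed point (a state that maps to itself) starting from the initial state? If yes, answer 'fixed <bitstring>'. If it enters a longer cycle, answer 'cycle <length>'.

Step 0: 1010
Step 1: G0=NOT G1=NOT 0=1 G1=NOT G0=NOT 1=0 G2=NOT G1=NOT 0=1 G3=NOT G3=NOT 0=1 -> 1011
Step 2: G0=NOT G1=NOT 0=1 G1=NOT G0=NOT 1=0 G2=NOT G1=NOT 0=1 G3=NOT G3=NOT 1=0 -> 1010
Cycle of length 2 starting at step 0 -> no fixed point

Answer: cycle 2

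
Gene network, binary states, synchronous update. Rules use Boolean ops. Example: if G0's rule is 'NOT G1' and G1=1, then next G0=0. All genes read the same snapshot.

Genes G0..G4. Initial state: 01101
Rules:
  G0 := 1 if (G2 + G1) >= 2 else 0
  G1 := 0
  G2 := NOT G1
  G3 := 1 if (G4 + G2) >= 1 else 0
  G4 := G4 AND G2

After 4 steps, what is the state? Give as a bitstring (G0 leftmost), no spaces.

Step 1: G0=(1+1>=2)=1 G1=0(const) G2=NOT G1=NOT 1=0 G3=(1+1>=1)=1 G4=G4&G2=1&1=1 -> 10011
Step 2: G0=(0+0>=2)=0 G1=0(const) G2=NOT G1=NOT 0=1 G3=(1+0>=1)=1 G4=G4&G2=1&0=0 -> 00110
Step 3: G0=(1+0>=2)=0 G1=0(const) G2=NOT G1=NOT 0=1 G3=(0+1>=1)=1 G4=G4&G2=0&1=0 -> 00110
Step 4: G0=(1+0>=2)=0 G1=0(const) G2=NOT G1=NOT 0=1 G3=(0+1>=1)=1 G4=G4&G2=0&1=0 -> 00110

00110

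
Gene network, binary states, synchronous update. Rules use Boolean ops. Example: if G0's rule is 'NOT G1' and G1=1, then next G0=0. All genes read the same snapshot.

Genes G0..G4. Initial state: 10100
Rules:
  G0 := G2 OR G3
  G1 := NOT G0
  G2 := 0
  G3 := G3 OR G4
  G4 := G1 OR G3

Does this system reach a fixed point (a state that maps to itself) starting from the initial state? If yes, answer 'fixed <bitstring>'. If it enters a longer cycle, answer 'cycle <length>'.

Step 0: 10100
Step 1: G0=G2|G3=1|0=1 G1=NOT G0=NOT 1=0 G2=0(const) G3=G3|G4=0|0=0 G4=G1|G3=0|0=0 -> 10000
Step 2: G0=G2|G3=0|0=0 G1=NOT G0=NOT 1=0 G2=0(const) G3=G3|G4=0|0=0 G4=G1|G3=0|0=0 -> 00000
Step 3: G0=G2|G3=0|0=0 G1=NOT G0=NOT 0=1 G2=0(const) G3=G3|G4=0|0=0 G4=G1|G3=0|0=0 -> 01000
Step 4: G0=G2|G3=0|0=0 G1=NOT G0=NOT 0=1 G2=0(const) G3=G3|G4=0|0=0 G4=G1|G3=1|0=1 -> 01001
Step 5: G0=G2|G3=0|0=0 G1=NOT G0=NOT 0=1 G2=0(const) G3=G3|G4=0|1=1 G4=G1|G3=1|0=1 -> 01011
Step 6: G0=G2|G3=0|1=1 G1=NOT G0=NOT 0=1 G2=0(const) G3=G3|G4=1|1=1 G4=G1|G3=1|1=1 -> 11011
Step 7: G0=G2|G3=0|1=1 G1=NOT G0=NOT 1=0 G2=0(const) G3=G3|G4=1|1=1 G4=G1|G3=1|1=1 -> 10011
Step 8: G0=G2|G3=0|1=1 G1=NOT G0=NOT 1=0 G2=0(const) G3=G3|G4=1|1=1 G4=G1|G3=0|1=1 -> 10011
Fixed point reached at step 7: 10011

Answer: fixed 10011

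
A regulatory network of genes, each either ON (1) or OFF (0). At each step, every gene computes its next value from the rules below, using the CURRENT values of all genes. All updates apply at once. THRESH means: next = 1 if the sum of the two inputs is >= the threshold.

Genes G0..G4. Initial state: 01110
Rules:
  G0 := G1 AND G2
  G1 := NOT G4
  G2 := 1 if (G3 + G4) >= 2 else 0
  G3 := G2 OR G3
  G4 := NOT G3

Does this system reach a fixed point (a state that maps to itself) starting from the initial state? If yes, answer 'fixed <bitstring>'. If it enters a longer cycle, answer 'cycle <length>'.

Step 0: 01110
Step 1: G0=G1&G2=1&1=1 G1=NOT G4=NOT 0=1 G2=(1+0>=2)=0 G3=G2|G3=1|1=1 G4=NOT G3=NOT 1=0 -> 11010
Step 2: G0=G1&G2=1&0=0 G1=NOT G4=NOT 0=1 G2=(1+0>=2)=0 G3=G2|G3=0|1=1 G4=NOT G3=NOT 1=0 -> 01010
Step 3: G0=G1&G2=1&0=0 G1=NOT G4=NOT 0=1 G2=(1+0>=2)=0 G3=G2|G3=0|1=1 G4=NOT G3=NOT 1=0 -> 01010
Fixed point reached at step 2: 01010

Answer: fixed 01010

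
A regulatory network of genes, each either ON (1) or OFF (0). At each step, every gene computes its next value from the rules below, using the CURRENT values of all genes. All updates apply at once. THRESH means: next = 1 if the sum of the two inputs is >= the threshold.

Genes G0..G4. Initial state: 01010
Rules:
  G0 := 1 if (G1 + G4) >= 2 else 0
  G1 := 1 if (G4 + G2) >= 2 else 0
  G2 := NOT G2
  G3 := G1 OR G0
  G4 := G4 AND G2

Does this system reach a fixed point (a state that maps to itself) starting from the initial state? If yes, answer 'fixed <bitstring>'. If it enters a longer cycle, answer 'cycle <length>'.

Step 0: 01010
Step 1: G0=(1+0>=2)=0 G1=(0+0>=2)=0 G2=NOT G2=NOT 0=1 G3=G1|G0=1|0=1 G4=G4&G2=0&0=0 -> 00110
Step 2: G0=(0+0>=2)=0 G1=(0+1>=2)=0 G2=NOT G2=NOT 1=0 G3=G1|G0=0|0=0 G4=G4&G2=0&1=0 -> 00000
Step 3: G0=(0+0>=2)=0 G1=(0+0>=2)=0 G2=NOT G2=NOT 0=1 G3=G1|G0=0|0=0 G4=G4&G2=0&0=0 -> 00100
Step 4: G0=(0+0>=2)=0 G1=(0+1>=2)=0 G2=NOT G2=NOT 1=0 G3=G1|G0=0|0=0 G4=G4&G2=0&1=0 -> 00000
Cycle of length 2 starting at step 2 -> no fixed point

Answer: cycle 2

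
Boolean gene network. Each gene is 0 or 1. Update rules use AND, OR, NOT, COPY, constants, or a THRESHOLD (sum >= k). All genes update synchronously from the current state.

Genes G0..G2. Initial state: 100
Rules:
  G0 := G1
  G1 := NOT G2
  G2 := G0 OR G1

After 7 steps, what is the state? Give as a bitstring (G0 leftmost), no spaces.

Step 1: G0=G1=0 G1=NOT G2=NOT 0=1 G2=G0|G1=1|0=1 -> 011
Step 2: G0=G1=1 G1=NOT G2=NOT 1=0 G2=G0|G1=0|1=1 -> 101
Step 3: G0=G1=0 G1=NOT G2=NOT 1=0 G2=G0|G1=1|0=1 -> 001
Step 4: G0=G1=0 G1=NOT G2=NOT 1=0 G2=G0|G1=0|0=0 -> 000
Step 5: G0=G1=0 G1=NOT G2=NOT 0=1 G2=G0|G1=0|0=0 -> 010
Step 6: G0=G1=1 G1=NOT G2=NOT 0=1 G2=G0|G1=0|1=1 -> 111
Step 7: G0=G1=1 G1=NOT G2=NOT 1=0 G2=G0|G1=1|1=1 -> 101

101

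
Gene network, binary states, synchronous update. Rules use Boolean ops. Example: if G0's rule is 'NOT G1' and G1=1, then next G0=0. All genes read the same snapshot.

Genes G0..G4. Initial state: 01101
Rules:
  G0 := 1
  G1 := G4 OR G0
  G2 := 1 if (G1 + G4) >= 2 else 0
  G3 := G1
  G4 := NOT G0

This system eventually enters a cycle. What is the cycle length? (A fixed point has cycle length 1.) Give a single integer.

Step 0: 01101
Step 1: G0=1(const) G1=G4|G0=1|0=1 G2=(1+1>=2)=1 G3=G1=1 G4=NOT G0=NOT 0=1 -> 11111
Step 2: G0=1(const) G1=G4|G0=1|1=1 G2=(1+1>=2)=1 G3=G1=1 G4=NOT G0=NOT 1=0 -> 11110
Step 3: G0=1(const) G1=G4|G0=0|1=1 G2=(1+0>=2)=0 G3=G1=1 G4=NOT G0=NOT 1=0 -> 11010
Step 4: G0=1(const) G1=G4|G0=0|1=1 G2=(1+0>=2)=0 G3=G1=1 G4=NOT G0=NOT 1=0 -> 11010
State from step 4 equals state from step 3 -> cycle length 1

Answer: 1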